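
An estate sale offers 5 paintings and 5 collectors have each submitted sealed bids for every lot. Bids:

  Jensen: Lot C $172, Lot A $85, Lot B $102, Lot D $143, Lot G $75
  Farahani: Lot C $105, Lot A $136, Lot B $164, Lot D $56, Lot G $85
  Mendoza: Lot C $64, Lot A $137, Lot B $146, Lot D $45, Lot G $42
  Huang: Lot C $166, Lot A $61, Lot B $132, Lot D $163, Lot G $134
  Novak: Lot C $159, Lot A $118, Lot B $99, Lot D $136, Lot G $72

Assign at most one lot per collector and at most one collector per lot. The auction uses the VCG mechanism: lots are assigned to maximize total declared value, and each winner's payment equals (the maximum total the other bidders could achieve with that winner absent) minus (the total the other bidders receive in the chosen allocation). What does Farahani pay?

Farahani pays $20.

Efficient allocation: Jensen→Lot C ($172), Farahani→Lot B ($164), Mendoza→Lot A ($137), Huang→Lot G ($134), Novak→Lot D ($136); total welfare W = $743.
Farahani receives Lot B at value $164, so the others get W − 164 = $579.
Without Farahani: best allocation of the remaining 4 bidders over all 5 lots is Jensen→Lot C ($172), Mendoza→Lot B ($146), Huang→Lot D ($163), Novak→Lot A ($118), total $599.
VCG payment = (others' best without Farahani) − (others' welfare with Farahani) = 599 − 579 = $20.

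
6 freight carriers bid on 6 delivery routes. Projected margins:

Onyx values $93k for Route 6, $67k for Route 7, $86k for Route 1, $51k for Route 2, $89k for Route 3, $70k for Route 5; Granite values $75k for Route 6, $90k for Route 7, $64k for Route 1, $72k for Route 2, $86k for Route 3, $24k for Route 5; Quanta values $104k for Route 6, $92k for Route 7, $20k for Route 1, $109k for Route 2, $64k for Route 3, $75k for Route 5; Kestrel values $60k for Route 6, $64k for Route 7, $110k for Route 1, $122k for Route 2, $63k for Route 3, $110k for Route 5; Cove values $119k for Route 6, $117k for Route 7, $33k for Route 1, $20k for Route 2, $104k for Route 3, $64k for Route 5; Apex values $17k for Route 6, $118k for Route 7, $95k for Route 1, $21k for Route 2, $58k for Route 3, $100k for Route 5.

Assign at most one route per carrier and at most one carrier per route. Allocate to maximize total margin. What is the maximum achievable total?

Optimal: Onyx→Route 1 ($86k), Granite→Route 3 ($86k), Quanta→Route 2 ($109k), Kestrel→Route 5 ($110k), Cove→Route 6 ($119k), Apex→Route 7 ($118k) — total 86+86+109+110+119+118 = $628k.
Max-entry greedy (repeatedly take the single best remaining cell) gives $587k, worse by 41.
Next-best assignment: Onyx→Route 3, Granite→Route 7, Quanta→Route 2, Kestrel→Route 1, Cove→Route 6, Apex→Route 5 = $617k.
Swapping Granite↔Apex (Granite→Route 7 $90k, Apex→Route 3 $58k) loses 56.
Every other assignment is strictly worse.

Maximum total: $628k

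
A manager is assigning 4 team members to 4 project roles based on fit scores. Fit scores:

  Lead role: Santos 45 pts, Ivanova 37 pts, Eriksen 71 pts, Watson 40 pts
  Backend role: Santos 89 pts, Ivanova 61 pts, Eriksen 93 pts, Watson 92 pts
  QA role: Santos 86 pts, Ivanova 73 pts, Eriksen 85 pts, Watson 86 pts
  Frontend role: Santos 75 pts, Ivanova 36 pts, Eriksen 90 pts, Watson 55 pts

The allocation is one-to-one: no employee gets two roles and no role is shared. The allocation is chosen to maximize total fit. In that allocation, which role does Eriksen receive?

Eriksen receives Lead role.

Treat this as an assignment problem: match each employee to one role.
Optimal: Santos→Frontend role (75 pts), Ivanova→QA role (73 pts), Eriksen→Lead role (71 pts), Watson→Backend role (92 pts) — total 75+73+71+92 = 311 pts.
Row-greedy (each employee in turn takes its best remaining role) gives 292 pts, worse by 19.
Swapping Ivanova↔Eriksen (Ivanova→Lead role 37 pts, Eriksen→QA role 85 pts) loses 22.
No other one-to-one assignment exceeds 311 pts.
Eriksen's own top role is Backend role (93 pts), but forcing Eriksen→Backend role and reassigning the rest optimally gives only 291 pts — worse by 20.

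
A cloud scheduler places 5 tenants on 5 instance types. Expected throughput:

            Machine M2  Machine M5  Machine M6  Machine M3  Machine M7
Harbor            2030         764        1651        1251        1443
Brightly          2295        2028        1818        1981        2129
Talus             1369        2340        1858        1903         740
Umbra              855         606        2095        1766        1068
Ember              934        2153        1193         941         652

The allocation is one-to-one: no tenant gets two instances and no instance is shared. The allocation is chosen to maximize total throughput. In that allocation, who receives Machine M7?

This is a one-to-one assignment (maximum-weight bipartite matching).
Optimal: Harbor→Machine M2 (2030 ops/s), Brightly→Machine M7 (2129 ops/s), Talus→Machine M3 (1903 ops/s), Umbra→Machine M6 (2095 ops/s), Ember→Machine M5 (2153 ops/s) — total 2030+2129+1903+2095+2153 = 10310 ops/s.
Row-greedy (each tenant in turn takes its best remaining instance) gives 9535 ops/s, worse by 775.
Next-best assignment: Harbor→Machine M2, Brightly→Machine M7, Talus→Machine M6, Umbra→Machine M3, Ember→Machine M5 = 9936 ops/s.
Swapping Brightly↔Umbra (Brightly→Machine M6 1818 ops/s, Umbra→Machine M7 1068 ops/s) loses 1338.
Checked against all permutations: 10310 ops/s is optimal.
Brightly's own top instance is Machine M2 (2295 ops/s), but forcing Brightly→Machine M2 and reassigning the rest optimally gives only 9889 ops/s — worse by 421.

Brightly receives Machine M7.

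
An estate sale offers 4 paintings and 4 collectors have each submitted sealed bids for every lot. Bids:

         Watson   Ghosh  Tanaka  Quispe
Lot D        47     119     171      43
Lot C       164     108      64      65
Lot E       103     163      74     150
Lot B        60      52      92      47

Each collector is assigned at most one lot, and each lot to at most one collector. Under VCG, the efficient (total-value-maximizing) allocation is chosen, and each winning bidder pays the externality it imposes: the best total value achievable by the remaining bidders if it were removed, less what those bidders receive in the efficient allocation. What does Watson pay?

Watson pays $48.

Efficient allocation: Watson→Lot C ($164), Ghosh→Lot E ($163), Tanaka→Lot D ($171), Quispe→Lot B ($47); total welfare W = $545.
Watson receives Lot C at value $164, so the others get W − 164 = $381.
Without Watson: best allocation of the remaining 3 bidders over all 4 lots is Ghosh→Lot C ($108), Tanaka→Lot D ($171), Quispe→Lot E ($150), total $429.
VCG payment = (others' best without Watson) − (others' welfare with Watson) = 429 − 381 = $48.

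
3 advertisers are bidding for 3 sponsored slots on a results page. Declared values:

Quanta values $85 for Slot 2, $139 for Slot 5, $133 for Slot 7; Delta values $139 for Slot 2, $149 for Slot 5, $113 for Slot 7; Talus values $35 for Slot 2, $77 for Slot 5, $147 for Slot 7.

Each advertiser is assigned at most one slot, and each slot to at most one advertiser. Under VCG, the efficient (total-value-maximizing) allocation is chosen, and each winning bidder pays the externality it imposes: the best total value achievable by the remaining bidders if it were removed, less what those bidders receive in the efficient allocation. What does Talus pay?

Efficient allocation: Quanta→Slot 5 ($139), Delta→Slot 2 ($139), Talus→Slot 7 ($147); total welfare W = $425.
Talus receives Slot 7 at value $147, so the others get W − 147 = $278.
Without Talus: best allocation of the remaining 2 bidders over all 3 slots is Quanta→Slot 7 ($133), Delta→Slot 5 ($149), total $282.
VCG payment = (others' best without Talus) − (others' welfare with Talus) = 282 − 278 = $4.

Talus pays $4.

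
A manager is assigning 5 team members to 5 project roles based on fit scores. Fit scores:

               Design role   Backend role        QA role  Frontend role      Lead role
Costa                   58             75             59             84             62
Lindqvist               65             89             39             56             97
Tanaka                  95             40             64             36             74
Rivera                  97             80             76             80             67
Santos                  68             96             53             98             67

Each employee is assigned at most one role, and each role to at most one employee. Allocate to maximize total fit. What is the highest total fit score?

Max total: 448 pts

Optimal: Costa→Frontend role (84 pts), Lindqvist→Lead role (97 pts), Tanaka→Design role (95 pts), Rivera→QA role (76 pts), Santos→Backend role (96 pts) — total 84+97+95+76+96 = 448 pts.
Row-greedy (each employee in turn takes its best remaining role) gives 409 pts, worse by 39.
Next-best assignment: Costa→Backend role, Lindqvist→Lead role, Tanaka→Design role, Rivera→QA role, Santos→Frontend role = 441 pts.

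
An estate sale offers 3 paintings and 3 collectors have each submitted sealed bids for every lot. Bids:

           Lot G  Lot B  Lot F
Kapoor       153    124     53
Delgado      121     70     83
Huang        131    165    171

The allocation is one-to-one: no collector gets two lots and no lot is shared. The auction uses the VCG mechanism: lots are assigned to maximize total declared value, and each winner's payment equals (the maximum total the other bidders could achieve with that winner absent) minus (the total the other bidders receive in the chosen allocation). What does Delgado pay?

Delgado pays $29.

Efficient allocation: Kapoor→Lot B ($124), Delgado→Lot G ($121), Huang→Lot F ($171); total welfare W = $416.
Delgado receives Lot G at value $121, so the others get W − 121 = $295.
Without Delgado: best allocation of the remaining 2 bidders over all 3 lots is Kapoor→Lot G ($153), Huang→Lot F ($171), total $324.
VCG payment = (others' best without Delgado) − (others' welfare with Delgado) = 324 − 295 = $29.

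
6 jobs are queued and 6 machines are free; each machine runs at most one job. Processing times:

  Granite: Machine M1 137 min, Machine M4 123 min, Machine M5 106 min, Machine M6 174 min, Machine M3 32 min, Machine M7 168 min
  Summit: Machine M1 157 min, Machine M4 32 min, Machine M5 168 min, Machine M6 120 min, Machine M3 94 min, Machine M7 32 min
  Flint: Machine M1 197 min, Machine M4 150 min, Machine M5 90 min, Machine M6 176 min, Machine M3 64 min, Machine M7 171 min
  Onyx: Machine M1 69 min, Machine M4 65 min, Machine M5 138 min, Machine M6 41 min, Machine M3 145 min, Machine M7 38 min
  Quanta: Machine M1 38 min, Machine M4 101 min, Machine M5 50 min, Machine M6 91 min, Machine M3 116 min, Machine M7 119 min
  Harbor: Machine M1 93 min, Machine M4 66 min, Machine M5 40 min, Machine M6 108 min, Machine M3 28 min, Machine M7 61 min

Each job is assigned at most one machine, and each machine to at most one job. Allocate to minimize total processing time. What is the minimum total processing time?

Optimal: Granite→Machine M3 (32 min), Summit→Machine M4 (32 min), Flint→Machine M5 (90 min), Onyx→Machine M6 (41 min), Quanta→Machine M1 (38 min), Harbor→Machine M7 (61 min) — total 32+32+90+41+38+61 = 294 min.
Column-greedy (each machine in turn goes to its cheapest remaining job) gives 354 min, worse by 60.
Next-best assignment: Granite→Machine M3, Summit→Machine M7, Flint→Machine M5, Onyx→Machine M6, Quanta→Machine M1, Harbor→Machine M4 = 299 min.
Checked against all permutations: 294 min is optimal.

Minimum total: 294 min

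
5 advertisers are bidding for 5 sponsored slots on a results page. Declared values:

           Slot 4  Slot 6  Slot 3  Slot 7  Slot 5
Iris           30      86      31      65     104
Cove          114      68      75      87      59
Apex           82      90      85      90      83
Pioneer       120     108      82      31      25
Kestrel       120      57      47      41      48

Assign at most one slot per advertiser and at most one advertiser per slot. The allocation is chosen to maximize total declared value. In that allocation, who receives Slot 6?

Treat this as an assignment problem: match each advertiser to one slot.
Optimal: Iris→Slot 5 ($104), Cove→Slot 7 ($87), Apex→Slot 3 ($85), Pioneer→Slot 6 ($108), Kestrel→Slot 4 ($120) — total 104+87+85+108+120 = $504.
Row-greedy (each advertiser in turn takes its best remaining slot) gives $431, worse by 73.
Next-best assignment: Iris→Slot 5, Cove→Slot 3, Apex→Slot 7, Pioneer→Slot 6, Kestrel→Slot 4 = $497.
Checked against all permutations: $504 is optimal.
Pioneer's own top slot is Slot 4 ($120), but forcing Pioneer→Slot 4 and reassigning the rest optimally gives only $453 — worse by 51.

Pioneer receives Slot 6.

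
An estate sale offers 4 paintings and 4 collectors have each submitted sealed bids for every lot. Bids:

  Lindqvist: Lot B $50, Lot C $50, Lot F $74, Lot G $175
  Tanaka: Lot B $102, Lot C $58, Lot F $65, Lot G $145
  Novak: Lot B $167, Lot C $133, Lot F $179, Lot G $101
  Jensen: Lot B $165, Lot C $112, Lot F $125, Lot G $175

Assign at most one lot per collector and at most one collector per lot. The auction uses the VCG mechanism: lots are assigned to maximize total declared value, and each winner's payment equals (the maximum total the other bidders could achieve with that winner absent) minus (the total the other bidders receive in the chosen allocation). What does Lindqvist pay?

Efficient allocation: Lindqvist→Lot G ($175), Tanaka→Lot C ($58), Novak→Lot F ($179), Jensen→Lot B ($165); total welfare W = $577.
Lindqvist receives Lot G at value $175, so the others get W − 175 = $402.
Without Lindqvist: best allocation of the remaining 3 bidders over all 4 lots is Tanaka→Lot G ($145), Novak→Lot F ($179), Jensen→Lot B ($165), total $489.
VCG payment = (others' best without Lindqvist) − (others' welfare with Lindqvist) = 489 − 402 = $87.

Lindqvist pays $87.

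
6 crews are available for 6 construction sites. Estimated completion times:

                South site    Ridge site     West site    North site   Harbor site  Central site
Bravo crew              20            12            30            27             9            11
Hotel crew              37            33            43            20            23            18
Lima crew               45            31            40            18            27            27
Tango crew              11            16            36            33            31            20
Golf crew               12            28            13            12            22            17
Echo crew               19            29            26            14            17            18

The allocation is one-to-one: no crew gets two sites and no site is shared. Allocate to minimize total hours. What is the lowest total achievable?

Min total: 89 hours

This is a one-to-one assignment (minimum-cost bipartite matching).
Optimal: Bravo crew→Ridge site (12 hours), Hotel crew→Central site (18 hours), Lima crew→North site (18 hours), Tango crew→South site (11 hours), Golf crew→West site (13 hours), Echo crew→Harbor site (17 hours) — total 12+18+18+11+13+17 = 89 hours.
Row-greedy (each crew in turn takes its cheapest remaining site) gives 98 hours, worse by 9.
Next-best assignment: Bravo crew→Harbor site, Hotel crew→Central site, Lima crew→North site, Tango crew→Ridge site, Golf crew→West site, Echo crew→South site = 93 hours.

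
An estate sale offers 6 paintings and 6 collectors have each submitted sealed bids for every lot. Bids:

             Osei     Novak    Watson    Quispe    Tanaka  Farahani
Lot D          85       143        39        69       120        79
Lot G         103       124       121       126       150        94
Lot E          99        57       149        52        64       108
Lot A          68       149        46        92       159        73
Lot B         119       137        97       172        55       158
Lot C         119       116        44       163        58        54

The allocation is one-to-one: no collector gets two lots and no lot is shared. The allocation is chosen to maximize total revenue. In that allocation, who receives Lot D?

Optimal: Osei→Lot G ($103), Novak→Lot D ($143), Watson→Lot E ($149), Quispe→Lot C ($163), Tanaka→Lot A ($159), Farahani→Lot B ($158) — total 103+143+149+163+159+158 = $875.
Column-greedy (each lot in turn goes to its best remaining collector) gives $811, worse by 64.
Swapping Novak↔Farahani (Novak→Lot B $137, Farahani→Lot D $79) loses 85.
Every other assignment is strictly worse.
Novak's own top lot is Lot A ($149), but forcing Novak→Lot A and reassigning the rest optimally gives only $854 — worse by 21.

Novak receives Lot D.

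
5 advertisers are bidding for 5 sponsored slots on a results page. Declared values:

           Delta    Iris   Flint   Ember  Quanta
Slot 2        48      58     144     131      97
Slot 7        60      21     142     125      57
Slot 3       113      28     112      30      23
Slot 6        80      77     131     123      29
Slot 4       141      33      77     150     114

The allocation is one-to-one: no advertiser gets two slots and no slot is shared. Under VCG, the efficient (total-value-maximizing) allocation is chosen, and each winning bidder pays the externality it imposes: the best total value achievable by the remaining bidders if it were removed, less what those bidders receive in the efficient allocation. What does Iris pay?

Efficient allocation: Delta→Slot 3 ($113), Iris→Slot 6 ($77), Flint→Slot 7 ($142), Ember→Slot 4 ($150), Quanta→Slot 2 ($97); total welfare W = $579.
Iris receives Slot 6 at value $77, so the others get W − 77 = $502.
Without Iris: best allocation of the remaining 4 bidders over all 5 slots is Delta→Slot 4 ($141), Flint→Slot 7 ($142), Ember→Slot 6 ($123), Quanta→Slot 2 ($97), total $503.
VCG payment = (others' best without Iris) − (others' welfare with Iris) = 503 − 502 = $1.

Iris pays $1.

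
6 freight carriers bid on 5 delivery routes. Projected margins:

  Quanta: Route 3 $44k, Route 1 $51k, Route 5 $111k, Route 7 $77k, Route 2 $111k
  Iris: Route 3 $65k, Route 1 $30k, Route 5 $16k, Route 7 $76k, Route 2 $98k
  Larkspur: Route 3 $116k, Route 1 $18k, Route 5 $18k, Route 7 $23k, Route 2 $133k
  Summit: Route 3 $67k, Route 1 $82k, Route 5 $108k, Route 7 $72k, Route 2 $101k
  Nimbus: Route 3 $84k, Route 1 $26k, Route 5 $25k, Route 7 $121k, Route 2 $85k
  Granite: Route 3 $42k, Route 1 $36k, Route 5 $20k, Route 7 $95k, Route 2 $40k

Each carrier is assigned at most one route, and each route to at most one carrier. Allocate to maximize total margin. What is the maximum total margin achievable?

Max total: $528k

Optimal: Larkspur→Route 3 ($116k), Summit→Route 1 ($82k), Quanta→Route 5 ($111k), Nimbus→Route 7 ($121k), Iris→Route 2 ($98k) — total 116+82+111+121+98 = $528k.
Max-entry greedy (repeatedly take the single best remaining cell) gives $512k, worse by 16.
Next-best assignment: Iris→Route 3, Summit→Route 1, Quanta→Route 5, Nimbus→Route 7, Larkspur→Route 2 = $512k.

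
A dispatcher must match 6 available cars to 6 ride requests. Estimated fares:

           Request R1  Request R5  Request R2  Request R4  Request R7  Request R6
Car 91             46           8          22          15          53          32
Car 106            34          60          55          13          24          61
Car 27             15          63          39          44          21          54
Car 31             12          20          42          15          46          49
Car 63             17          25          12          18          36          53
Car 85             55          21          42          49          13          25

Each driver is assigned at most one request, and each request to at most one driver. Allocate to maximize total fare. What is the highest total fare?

This is a one-to-one assignment (maximum-weight bipartite matching).
Optimal: Car 91→Request R1 ($46), Car 106→Request R2 ($55), Car 27→Request R5 ($63), Car 31→Request R7 ($46), Car 63→Request R6 ($53), Car 85→Request R4 ($49) — total 46+55+63+46+53+49 = $312.
Column-greedy (each request in turn goes to its best remaining driver) gives $293, worse by 19.

Maximum total: $312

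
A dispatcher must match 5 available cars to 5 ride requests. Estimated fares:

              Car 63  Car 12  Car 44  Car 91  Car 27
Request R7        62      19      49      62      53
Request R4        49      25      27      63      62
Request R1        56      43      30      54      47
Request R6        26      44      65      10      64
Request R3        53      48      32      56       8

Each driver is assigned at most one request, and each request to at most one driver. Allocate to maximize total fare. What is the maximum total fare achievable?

This is a one-to-one assignment (maximum-weight bipartite matching).
Optimal: Car 63→Request R1 ($56), Car 12→Request R3 ($48), Car 44→Request R6 ($65), Car 91→Request R7 ($62), Car 27→Request R4 ($62) — total 56+48+65+62+62 = $293.
Row-greedy (each driver in turn takes its best remaining request) gives $285, worse by 8.
Next-best assignment: Car 63→Request R7, Car 12→Request R3, Car 44→Request R6, Car 91→Request R1, Car 27→Request R4 = $291.
Swapping Car 91↔Car 27 (Car 91→Request R4 $63, Car 27→Request R7 $53) loses 8.
No other one-to-one assignment exceeds $293.

Max total: $293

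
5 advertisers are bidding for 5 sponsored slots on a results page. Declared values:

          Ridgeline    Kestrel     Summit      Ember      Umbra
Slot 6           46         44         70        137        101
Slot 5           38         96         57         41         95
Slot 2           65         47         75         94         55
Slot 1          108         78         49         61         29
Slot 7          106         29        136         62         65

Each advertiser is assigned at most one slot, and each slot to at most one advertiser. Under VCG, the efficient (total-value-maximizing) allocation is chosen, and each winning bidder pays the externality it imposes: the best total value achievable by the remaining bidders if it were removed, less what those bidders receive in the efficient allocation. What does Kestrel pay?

Efficient allocation: Ridgeline→Slot 1 ($108), Kestrel→Slot 5 ($96), Summit→Slot 7 ($136), Ember→Slot 2 ($94), Umbra→Slot 6 ($101); total welfare W = $535.
Kestrel receives Slot 5 at value $96, so the others get W − 96 = $439.
Without Kestrel: best allocation of the remaining 4 bidders over all 5 slots is Ridgeline→Slot 1 ($108), Summit→Slot 7 ($136), Ember→Slot 6 ($137), Umbra→Slot 5 ($95), total $476.
VCG payment = (others' best without Kestrel) − (others' welfare with Kestrel) = 476 − 439 = $37.

Kestrel pays $37.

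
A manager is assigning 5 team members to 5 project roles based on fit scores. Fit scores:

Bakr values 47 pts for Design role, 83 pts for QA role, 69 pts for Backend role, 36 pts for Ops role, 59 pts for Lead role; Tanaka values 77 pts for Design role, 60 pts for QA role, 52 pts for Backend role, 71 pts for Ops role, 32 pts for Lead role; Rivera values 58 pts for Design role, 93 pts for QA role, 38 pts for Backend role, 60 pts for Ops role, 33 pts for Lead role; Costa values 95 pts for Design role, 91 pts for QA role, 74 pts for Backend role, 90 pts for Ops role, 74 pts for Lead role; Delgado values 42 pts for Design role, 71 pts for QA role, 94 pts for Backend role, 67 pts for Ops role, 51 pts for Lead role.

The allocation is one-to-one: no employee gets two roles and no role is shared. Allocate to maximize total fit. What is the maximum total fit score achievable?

Max total: 413 pts

Optimal: Bakr→Lead role (59 pts), Tanaka→Design role (77 pts), Rivera→QA role (93 pts), Costa→Ops role (90 pts), Delgado→Backend role (94 pts) — total 59+77+93+90+94 = 413 pts.
Max-entry greedy (repeatedly take the single best remaining cell) gives 412 pts, worse by 1.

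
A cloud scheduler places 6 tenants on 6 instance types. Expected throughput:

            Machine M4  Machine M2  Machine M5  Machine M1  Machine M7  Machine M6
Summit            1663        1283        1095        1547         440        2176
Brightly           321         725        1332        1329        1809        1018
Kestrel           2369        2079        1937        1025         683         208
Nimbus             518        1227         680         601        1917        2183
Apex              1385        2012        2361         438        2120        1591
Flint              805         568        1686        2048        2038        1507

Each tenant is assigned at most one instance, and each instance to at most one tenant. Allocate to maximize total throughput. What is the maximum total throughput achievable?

Max total: 12143 ops/s

Optimal: Summit→Machine M4 (1663 ops/s), Brightly→Machine M7 (1809 ops/s), Kestrel→Machine M2 (2079 ops/s), Nimbus→Machine M6 (2183 ops/s), Apex→Machine M5 (2361 ops/s), Flint→Machine M1 (2048 ops/s) — total 1663+1809+2079+2183+2361+2048 = 12143 ops/s.
Column-greedy (each instance in turn goes to its best remaining tenant) gives 10549 ops/s, worse by 1594.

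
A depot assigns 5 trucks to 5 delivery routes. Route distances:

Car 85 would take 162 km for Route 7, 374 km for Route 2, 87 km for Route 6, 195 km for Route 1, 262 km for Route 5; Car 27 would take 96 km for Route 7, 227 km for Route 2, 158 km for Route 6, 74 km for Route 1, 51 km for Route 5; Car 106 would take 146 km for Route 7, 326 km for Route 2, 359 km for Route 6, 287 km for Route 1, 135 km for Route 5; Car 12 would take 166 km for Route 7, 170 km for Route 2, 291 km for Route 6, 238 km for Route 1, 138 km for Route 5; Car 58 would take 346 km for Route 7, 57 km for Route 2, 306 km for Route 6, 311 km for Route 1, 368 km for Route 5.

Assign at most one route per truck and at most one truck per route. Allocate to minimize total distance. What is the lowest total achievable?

Minimum total: 502 km

This is a one-to-one assignment (minimum-cost bipartite matching).
Optimal: Car 85→Route 6 (87 km), Car 27→Route 1 (74 km), Car 106→Route 7 (146 km), Car 12→Route 5 (138 km), Car 58→Route 2 (57 km) — total 87+74+146+138+57 = 502 km.
Column-greedy (each route in turn goes to its cheapest remaining truck) gives 613 km, worse by 111.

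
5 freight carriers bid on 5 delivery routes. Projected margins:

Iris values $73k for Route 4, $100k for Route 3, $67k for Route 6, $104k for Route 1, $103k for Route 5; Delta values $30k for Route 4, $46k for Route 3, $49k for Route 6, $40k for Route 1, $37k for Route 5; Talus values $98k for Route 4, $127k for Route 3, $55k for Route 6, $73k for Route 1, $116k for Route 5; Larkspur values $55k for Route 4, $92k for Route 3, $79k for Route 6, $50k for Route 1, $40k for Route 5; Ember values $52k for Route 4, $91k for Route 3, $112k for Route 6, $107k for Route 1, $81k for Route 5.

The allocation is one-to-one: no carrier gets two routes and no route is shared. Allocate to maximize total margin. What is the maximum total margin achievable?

This is the linear assignment problem.
Optimal: Iris→Route 1 ($104k), Delta→Route 4 ($30k), Talus→Route 5 ($116k), Larkspur→Route 3 ($92k), Ember→Route 6 ($112k) — total 104+30+116+92+112 = $454k.
Swapping Iris↔Delta (Iris→Route 4 $73k, Delta→Route 1 $40k) loses 21.

Maximum total: $454k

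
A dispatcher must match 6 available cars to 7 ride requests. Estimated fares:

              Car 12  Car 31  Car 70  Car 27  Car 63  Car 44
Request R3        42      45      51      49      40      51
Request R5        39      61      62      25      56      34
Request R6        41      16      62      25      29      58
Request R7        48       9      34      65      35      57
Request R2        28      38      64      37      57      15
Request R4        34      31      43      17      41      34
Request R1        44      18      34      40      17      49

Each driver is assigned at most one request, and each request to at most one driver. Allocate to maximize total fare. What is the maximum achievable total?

Max total: $340

Optimal: Car 12→Request R1 ($44), Car 31→Request R5 ($61), Car 70→Request R6 ($62), Car 27→Request R7 ($65), Car 63→Request R2 ($57), Car 44→Request R3 ($51) — total 44+61+62+65+57+51 = $340.
Row-greedy (each driver in turn takes its best remaining request) gives $321, worse by 19.
Next-best assignment: Car 12→Request R3, Car 31→Request R5, Car 70→Request R6, Car 27→Request R7, Car 63→Request R2, Car 44→Request R1 = $336.
Swapping Car 63↔Car 70 (Car 63→Request R6 $29, Car 70→Request R2 $64) loses 26.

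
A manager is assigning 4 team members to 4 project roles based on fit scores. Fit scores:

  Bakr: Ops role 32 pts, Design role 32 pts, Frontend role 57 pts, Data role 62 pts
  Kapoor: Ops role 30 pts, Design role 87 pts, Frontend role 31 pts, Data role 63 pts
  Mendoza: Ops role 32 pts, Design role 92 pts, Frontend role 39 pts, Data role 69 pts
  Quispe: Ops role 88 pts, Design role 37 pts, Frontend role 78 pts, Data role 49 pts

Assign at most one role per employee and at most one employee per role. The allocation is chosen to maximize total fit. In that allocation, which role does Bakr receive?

Bakr receives Frontend role.

This is a one-to-one assignment (maximum-weight bipartite matching).
Optimal: Bakr→Frontend role (57 pts), Kapoor→Design role (87 pts), Mendoza→Data role (69 pts), Quispe→Ops role (88 pts) — total 57+87+69+88 = 301 pts.
Max-entry greedy (repeatedly take the single best remaining cell) gives 300 pts, worse by 1.
Next-best assignment: Bakr→Frontend role, Kapoor→Data role, Mendoza→Design role, Quispe→Ops role = 300 pts.
Bakr's own top role is Data role (62 pts), but forcing Bakr→Data role and reassigning the rest optimally gives only 276 pts — worse by 25.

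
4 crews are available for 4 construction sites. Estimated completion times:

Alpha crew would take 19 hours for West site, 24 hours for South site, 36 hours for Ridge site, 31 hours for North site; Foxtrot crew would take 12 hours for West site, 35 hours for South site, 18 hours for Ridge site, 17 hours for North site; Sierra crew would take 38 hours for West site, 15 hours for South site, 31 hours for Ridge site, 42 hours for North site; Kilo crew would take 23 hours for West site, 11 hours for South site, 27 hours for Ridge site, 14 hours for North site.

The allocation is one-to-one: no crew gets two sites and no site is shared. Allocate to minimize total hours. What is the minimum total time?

Optimal: Alpha crew→West site (19 hours), Foxtrot crew→Ridge site (18 hours), Sierra crew→South site (15 hours), Kilo crew→North site (14 hours) — total 19+18+15+14 = 66 hours.
Column-greedy (each site in turn goes to its cheapest remaining crew) gives 85 hours, worse by 19.
Swapping Sierra crew↔Foxtrot crew (Sierra crew→Ridge site 31 hours, Foxtrot crew→South site 35 hours) adds 33.

Min total: 66 hours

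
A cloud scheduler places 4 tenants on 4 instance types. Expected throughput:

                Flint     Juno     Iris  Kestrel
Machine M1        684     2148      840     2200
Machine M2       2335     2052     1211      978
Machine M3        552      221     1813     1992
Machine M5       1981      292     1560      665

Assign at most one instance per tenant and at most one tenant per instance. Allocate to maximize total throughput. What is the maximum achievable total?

Optimal: Flint→Machine M5 (1981 ops/s), Juno→Machine M2 (2052 ops/s), Iris→Machine M3 (1813 ops/s), Kestrel→Machine M1 (2200 ops/s) — total 1981+2052+1813+2200 = 8046 ops/s.
Next-best assignment: Flint→Machine M2, Juno→Machine M1, Iris→Machine M5, Kestrel→Machine M3 = 8035 ops/s.

Max total: 8046 ops/s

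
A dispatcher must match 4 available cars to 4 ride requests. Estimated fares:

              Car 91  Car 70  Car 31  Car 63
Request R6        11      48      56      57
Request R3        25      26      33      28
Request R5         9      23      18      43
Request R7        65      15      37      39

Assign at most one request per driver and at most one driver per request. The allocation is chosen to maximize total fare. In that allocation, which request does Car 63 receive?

Car 63 receives Request R5.

This is the linear assignment problem.
Optimal: Car 91→Request R7 ($65), Car 70→Request R3 ($26), Car 31→Request R6 ($56), Car 63→Request R5 ($43) — total 65+26+56+43 = $190.
Swapping Car 70↔Car 31 (Car 70→Request R6 $48, Car 31→Request R3 $33) loses 1.
Car 63's own top request is Request R6 ($57), but forcing Car 63→Request R6 and reassigning the rest optimally gives only $178 — worse by 12.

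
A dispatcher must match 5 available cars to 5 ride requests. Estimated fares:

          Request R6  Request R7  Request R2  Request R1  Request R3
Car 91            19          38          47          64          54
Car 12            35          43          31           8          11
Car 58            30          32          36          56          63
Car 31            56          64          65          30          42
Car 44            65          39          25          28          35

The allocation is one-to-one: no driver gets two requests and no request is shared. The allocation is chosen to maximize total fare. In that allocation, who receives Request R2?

Car 31 receives Request R2.

This is the linear assignment problem.
Optimal: Car 91→Request R1 ($64), Car 12→Request R7 ($43), Car 58→Request R3 ($63), Car 31→Request R2 ($65), Car 44→Request R6 ($65) — total 64+43+63+65+65 = $300.
Column-greedy (each request in turn goes to its best remaining driver) gives $243, worse by 57.
Next-best assignment: Car 91→Request R1, Car 12→Request R2, Car 58→Request R3, Car 31→Request R7, Car 44→Request R6 = $287.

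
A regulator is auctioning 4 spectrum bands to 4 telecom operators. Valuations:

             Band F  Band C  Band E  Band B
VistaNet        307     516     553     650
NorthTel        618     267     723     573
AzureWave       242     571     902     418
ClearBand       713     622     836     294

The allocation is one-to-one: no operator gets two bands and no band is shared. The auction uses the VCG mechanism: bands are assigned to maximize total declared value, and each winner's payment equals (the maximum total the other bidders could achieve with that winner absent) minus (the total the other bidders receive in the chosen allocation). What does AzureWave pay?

AzureWave pays $214M.

Efficient allocation: VistaNet→Band B ($650M), NorthTel→Band F ($618M), AzureWave→Band E ($902M), ClearBand→Band C ($622M); total welfare W = $2792M.
AzureWave receives Band E at value $902M, so the others get W − 902 = $1890M.
Without AzureWave: best allocation of the remaining 3 bidders over all 4 bands is VistaNet→Band B ($650M), NorthTel→Band F ($618M), ClearBand→Band E ($836M), total $2104M.
VCG payment = (others' best without AzureWave) − (others' welfare with AzureWave) = 2104 − 1890 = $214M.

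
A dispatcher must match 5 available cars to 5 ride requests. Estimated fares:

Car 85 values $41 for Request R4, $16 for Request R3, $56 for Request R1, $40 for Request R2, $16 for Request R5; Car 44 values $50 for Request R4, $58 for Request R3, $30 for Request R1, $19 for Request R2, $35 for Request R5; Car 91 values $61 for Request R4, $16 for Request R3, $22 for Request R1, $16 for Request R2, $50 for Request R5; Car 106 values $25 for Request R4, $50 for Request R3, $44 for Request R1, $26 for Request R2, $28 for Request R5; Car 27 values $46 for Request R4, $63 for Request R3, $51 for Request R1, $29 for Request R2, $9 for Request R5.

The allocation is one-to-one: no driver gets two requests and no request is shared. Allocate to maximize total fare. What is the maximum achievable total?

Treat this as an assignment problem: match each driver to one request.
Optimal: Car 85→Request R2 ($40), Car 44→Request R4 ($50), Car 91→Request R5 ($50), Car 106→Request R1 ($44), Car 27→Request R3 ($63) — total 40+50+50+44+63 = $247.
Row-greedy (each driver in turn takes its best remaining request) gives $232, worse by 15.

Max total: $247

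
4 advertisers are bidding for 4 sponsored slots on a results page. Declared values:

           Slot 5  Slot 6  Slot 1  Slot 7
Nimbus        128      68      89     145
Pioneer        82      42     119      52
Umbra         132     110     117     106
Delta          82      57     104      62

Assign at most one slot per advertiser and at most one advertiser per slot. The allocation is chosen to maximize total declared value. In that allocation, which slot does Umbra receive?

This is a one-to-one assignment (maximum-weight bipartite matching).
Optimal: Nimbus→Slot 7 ($145), Pioneer→Slot 1 ($119), Umbra→Slot 6 ($110), Delta→Slot 5 ($82) — total 145+119+110+82 = $456.
Column-greedy (each slot in turn goes to its best remaining advertiser) gives $381, worse by 75.
Umbra's own top slot is Slot 5 ($132), but forcing Umbra→Slot 5 and reassigning the rest optimally gives only $453 — worse by 3.

Umbra receives Slot 6.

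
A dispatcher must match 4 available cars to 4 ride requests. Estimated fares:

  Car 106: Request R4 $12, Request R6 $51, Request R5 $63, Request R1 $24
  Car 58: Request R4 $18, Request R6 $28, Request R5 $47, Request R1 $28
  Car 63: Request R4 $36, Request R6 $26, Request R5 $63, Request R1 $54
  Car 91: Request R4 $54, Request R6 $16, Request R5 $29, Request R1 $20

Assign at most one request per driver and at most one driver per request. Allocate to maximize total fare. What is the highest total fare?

This is the linear assignment problem.
Optimal: Car 106→Request R6 ($51), Car 58→Request R5 ($47), Car 63→Request R1 ($54), Car 91→Request R4 ($54) — total 51+47+54+54 = $206.
Swapping Car 106↔Car 91 (Car 106→Request R4 $12, Car 91→Request R6 $16) loses 77.
Checked against all permutations: $206 is optimal.

Max total: $206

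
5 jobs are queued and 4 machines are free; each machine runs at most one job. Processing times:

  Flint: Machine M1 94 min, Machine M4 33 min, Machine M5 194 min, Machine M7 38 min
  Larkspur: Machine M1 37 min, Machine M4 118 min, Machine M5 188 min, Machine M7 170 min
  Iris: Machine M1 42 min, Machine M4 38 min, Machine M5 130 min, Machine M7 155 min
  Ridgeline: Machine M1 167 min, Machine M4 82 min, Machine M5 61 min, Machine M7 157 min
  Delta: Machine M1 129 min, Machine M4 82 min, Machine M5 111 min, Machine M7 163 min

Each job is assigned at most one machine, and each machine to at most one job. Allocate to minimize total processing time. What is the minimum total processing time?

Minimum total: 174 min

Optimal: Larkspur→Machine M1 (37 min), Iris→Machine M4 (38 min), Ridgeline→Machine M5 (61 min), Flint→Machine M7 (38 min) — total 37+38+61+38 = 174 min.
Next-best assignment: Larkspur→Machine M1, Delta→Machine M4, Ridgeline→Machine M5, Flint→Machine M7 = 218 min.
Swapping Iris↔Larkspur (Iris→Machine M1 42 min, Larkspur→Machine M4 118 min) adds 85.
Every other assignment is strictly worse.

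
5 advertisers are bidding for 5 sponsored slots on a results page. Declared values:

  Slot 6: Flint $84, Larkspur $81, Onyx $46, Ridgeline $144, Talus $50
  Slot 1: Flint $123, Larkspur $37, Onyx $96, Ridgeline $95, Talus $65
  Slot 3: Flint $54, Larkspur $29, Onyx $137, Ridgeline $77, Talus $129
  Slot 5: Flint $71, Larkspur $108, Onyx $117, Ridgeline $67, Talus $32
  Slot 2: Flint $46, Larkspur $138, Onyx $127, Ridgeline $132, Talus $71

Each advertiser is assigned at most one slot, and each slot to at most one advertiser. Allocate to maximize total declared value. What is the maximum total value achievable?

Treat this as an assignment problem: match each advertiser to one slot.
Optimal: Flint→Slot 1 ($123), Larkspur→Slot 2 ($138), Onyx→Slot 5 ($117), Ridgeline→Slot 6 ($144), Talus→Slot 3 ($129) — total 123+138+117+144+129 = $651.
Max-entry greedy (repeatedly take the single best remaining cell) gives $574, worse by 77.

Maximum total: $651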